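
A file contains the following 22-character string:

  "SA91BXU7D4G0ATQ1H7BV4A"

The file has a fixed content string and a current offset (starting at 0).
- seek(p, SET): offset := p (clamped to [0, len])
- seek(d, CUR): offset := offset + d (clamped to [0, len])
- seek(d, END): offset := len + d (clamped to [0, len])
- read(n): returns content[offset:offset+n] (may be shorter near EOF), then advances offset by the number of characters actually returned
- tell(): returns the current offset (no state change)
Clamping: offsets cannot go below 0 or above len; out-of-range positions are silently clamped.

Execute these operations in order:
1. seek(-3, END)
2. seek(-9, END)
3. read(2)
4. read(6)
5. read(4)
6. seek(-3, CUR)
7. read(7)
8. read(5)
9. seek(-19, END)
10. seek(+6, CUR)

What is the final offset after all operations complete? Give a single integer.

After 1 (seek(-3, END)): offset=19
After 2 (seek(-9, END)): offset=13
After 3 (read(2)): returned 'TQ', offset=15
After 4 (read(6)): returned '1H7BV4', offset=21
After 5 (read(4)): returned 'A', offset=22
After 6 (seek(-3, CUR)): offset=19
After 7 (read(7)): returned 'V4A', offset=22
After 8 (read(5)): returned '', offset=22
After 9 (seek(-19, END)): offset=3
After 10 (seek(+6, CUR)): offset=9

Answer: 9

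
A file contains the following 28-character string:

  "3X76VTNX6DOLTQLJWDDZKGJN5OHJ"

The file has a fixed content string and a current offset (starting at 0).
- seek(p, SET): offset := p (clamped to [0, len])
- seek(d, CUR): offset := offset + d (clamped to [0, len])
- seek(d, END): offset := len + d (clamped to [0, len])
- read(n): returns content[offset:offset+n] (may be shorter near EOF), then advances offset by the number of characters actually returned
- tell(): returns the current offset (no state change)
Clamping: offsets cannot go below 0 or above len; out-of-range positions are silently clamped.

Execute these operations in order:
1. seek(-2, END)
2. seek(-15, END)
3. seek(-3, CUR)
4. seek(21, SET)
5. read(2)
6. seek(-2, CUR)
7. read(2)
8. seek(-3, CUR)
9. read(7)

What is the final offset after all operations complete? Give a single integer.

After 1 (seek(-2, END)): offset=26
After 2 (seek(-15, END)): offset=13
After 3 (seek(-3, CUR)): offset=10
After 4 (seek(21, SET)): offset=21
After 5 (read(2)): returned 'GJ', offset=23
After 6 (seek(-2, CUR)): offset=21
After 7 (read(2)): returned 'GJ', offset=23
After 8 (seek(-3, CUR)): offset=20
After 9 (read(7)): returned 'KGJN5OH', offset=27

Answer: 27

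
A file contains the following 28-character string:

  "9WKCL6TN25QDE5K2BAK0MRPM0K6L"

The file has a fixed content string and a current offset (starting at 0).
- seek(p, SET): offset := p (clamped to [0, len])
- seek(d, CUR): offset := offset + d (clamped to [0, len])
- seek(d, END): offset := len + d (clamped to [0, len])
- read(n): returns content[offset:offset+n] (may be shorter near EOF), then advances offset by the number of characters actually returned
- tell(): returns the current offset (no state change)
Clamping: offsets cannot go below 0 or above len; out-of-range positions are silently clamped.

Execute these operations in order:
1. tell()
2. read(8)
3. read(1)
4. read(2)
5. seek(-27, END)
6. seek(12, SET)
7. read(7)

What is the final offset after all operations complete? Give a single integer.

Answer: 19

Derivation:
After 1 (tell()): offset=0
After 2 (read(8)): returned '9WKCL6TN', offset=8
After 3 (read(1)): returned '2', offset=9
After 4 (read(2)): returned '5Q', offset=11
After 5 (seek(-27, END)): offset=1
After 6 (seek(12, SET)): offset=12
After 7 (read(7)): returned 'E5K2BAK', offset=19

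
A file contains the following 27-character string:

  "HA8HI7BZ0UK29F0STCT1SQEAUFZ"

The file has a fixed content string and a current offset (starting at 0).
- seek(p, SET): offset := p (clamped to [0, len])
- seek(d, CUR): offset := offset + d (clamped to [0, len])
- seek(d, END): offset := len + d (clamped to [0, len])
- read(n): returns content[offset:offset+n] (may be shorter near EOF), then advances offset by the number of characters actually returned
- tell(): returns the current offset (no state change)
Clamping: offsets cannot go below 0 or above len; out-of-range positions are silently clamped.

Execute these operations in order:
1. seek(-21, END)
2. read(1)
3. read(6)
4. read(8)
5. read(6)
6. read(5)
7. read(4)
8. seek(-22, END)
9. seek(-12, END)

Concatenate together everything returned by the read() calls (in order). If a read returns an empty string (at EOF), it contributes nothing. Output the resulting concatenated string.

Answer: BZ0UK29F0STCT1SQEAUFZ

Derivation:
After 1 (seek(-21, END)): offset=6
After 2 (read(1)): returned 'B', offset=7
After 3 (read(6)): returned 'Z0UK29', offset=13
After 4 (read(8)): returned 'F0STCT1S', offset=21
After 5 (read(6)): returned 'QEAUFZ', offset=27
After 6 (read(5)): returned '', offset=27
After 7 (read(4)): returned '', offset=27
After 8 (seek(-22, END)): offset=5
After 9 (seek(-12, END)): offset=15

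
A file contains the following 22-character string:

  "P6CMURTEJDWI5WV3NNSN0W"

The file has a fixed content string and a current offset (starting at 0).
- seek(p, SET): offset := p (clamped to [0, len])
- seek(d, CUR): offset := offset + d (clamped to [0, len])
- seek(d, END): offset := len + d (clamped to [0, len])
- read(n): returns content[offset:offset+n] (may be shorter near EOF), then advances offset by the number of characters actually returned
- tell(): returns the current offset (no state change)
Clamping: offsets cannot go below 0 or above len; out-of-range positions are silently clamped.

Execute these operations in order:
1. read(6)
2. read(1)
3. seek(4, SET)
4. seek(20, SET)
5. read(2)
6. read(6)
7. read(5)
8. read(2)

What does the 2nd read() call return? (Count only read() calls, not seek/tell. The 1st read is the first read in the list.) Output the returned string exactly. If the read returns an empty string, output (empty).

Answer: T

Derivation:
After 1 (read(6)): returned 'P6CMUR', offset=6
After 2 (read(1)): returned 'T', offset=7
After 3 (seek(4, SET)): offset=4
After 4 (seek(20, SET)): offset=20
After 5 (read(2)): returned '0W', offset=22
After 6 (read(6)): returned '', offset=22
After 7 (read(5)): returned '', offset=22
After 8 (read(2)): returned '', offset=22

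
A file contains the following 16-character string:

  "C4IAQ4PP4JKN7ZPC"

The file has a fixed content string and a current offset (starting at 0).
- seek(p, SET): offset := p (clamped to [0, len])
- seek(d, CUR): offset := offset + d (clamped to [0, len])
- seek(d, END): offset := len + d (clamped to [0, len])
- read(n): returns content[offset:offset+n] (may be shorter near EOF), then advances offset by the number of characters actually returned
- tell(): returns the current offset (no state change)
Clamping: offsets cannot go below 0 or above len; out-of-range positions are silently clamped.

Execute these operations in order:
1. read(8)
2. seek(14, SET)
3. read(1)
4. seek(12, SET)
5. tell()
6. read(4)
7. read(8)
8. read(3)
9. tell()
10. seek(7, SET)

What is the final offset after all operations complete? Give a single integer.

After 1 (read(8)): returned 'C4IAQ4PP', offset=8
After 2 (seek(14, SET)): offset=14
After 3 (read(1)): returned 'P', offset=15
After 4 (seek(12, SET)): offset=12
After 5 (tell()): offset=12
After 6 (read(4)): returned '7ZPC', offset=16
After 7 (read(8)): returned '', offset=16
After 8 (read(3)): returned '', offset=16
After 9 (tell()): offset=16
After 10 (seek(7, SET)): offset=7

Answer: 7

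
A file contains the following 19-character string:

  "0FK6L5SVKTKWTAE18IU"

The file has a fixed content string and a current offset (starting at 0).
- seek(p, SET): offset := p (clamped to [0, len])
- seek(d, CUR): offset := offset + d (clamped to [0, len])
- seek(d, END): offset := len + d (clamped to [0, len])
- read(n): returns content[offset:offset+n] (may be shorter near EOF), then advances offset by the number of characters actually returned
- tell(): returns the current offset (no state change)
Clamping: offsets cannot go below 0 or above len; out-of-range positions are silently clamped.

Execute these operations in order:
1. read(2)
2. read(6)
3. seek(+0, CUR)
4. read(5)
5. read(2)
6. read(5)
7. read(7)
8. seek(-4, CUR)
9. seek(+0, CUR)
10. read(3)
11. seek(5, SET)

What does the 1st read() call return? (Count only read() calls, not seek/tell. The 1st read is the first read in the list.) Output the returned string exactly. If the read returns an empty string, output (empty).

After 1 (read(2)): returned '0F', offset=2
After 2 (read(6)): returned 'K6L5SV', offset=8
After 3 (seek(+0, CUR)): offset=8
After 4 (read(5)): returned 'KTKWT', offset=13
After 5 (read(2)): returned 'AE', offset=15
After 6 (read(5)): returned '18IU', offset=19
After 7 (read(7)): returned '', offset=19
After 8 (seek(-4, CUR)): offset=15
After 9 (seek(+0, CUR)): offset=15
After 10 (read(3)): returned '18I', offset=18
After 11 (seek(5, SET)): offset=5

Answer: 0F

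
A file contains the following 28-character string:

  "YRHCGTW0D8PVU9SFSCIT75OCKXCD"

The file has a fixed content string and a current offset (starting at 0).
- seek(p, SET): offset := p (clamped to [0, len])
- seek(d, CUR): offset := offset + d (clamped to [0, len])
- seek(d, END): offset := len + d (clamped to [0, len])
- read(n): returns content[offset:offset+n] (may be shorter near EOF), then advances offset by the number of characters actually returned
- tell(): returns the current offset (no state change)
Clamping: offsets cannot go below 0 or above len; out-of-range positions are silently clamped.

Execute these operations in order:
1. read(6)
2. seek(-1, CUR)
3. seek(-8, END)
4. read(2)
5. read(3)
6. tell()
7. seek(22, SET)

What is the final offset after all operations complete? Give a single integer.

After 1 (read(6)): returned 'YRHCGT', offset=6
After 2 (seek(-1, CUR)): offset=5
After 3 (seek(-8, END)): offset=20
After 4 (read(2)): returned '75', offset=22
After 5 (read(3)): returned 'OCK', offset=25
After 6 (tell()): offset=25
After 7 (seek(22, SET)): offset=22

Answer: 22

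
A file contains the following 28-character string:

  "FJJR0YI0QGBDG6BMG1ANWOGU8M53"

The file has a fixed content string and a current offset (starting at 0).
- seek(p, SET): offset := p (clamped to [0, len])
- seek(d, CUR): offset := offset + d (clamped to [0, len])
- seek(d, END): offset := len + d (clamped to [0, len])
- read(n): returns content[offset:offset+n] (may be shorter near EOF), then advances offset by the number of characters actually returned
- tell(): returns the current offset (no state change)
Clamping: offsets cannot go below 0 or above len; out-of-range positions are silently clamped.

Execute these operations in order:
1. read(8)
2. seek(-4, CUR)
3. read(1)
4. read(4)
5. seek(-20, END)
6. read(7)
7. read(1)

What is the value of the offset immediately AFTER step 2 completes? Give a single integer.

After 1 (read(8)): returned 'FJJR0YI0', offset=8
After 2 (seek(-4, CUR)): offset=4

Answer: 4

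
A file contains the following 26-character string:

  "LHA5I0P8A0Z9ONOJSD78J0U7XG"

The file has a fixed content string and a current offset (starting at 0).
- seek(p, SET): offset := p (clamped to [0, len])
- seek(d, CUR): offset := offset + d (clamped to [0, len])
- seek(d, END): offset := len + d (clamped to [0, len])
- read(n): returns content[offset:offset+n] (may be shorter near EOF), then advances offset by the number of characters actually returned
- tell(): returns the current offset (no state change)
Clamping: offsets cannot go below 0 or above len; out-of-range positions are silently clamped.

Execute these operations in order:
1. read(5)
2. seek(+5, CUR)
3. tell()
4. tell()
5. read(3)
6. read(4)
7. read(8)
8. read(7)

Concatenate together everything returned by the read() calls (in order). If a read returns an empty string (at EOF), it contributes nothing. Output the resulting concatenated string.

After 1 (read(5)): returned 'LHA5I', offset=5
After 2 (seek(+5, CUR)): offset=10
After 3 (tell()): offset=10
After 4 (tell()): offset=10
After 5 (read(3)): returned 'Z9O', offset=13
After 6 (read(4)): returned 'NOJS', offset=17
After 7 (read(8)): returned 'D78J0U7X', offset=25
After 8 (read(7)): returned 'G', offset=26

Answer: LHA5IZ9ONOJSD78J0U7XG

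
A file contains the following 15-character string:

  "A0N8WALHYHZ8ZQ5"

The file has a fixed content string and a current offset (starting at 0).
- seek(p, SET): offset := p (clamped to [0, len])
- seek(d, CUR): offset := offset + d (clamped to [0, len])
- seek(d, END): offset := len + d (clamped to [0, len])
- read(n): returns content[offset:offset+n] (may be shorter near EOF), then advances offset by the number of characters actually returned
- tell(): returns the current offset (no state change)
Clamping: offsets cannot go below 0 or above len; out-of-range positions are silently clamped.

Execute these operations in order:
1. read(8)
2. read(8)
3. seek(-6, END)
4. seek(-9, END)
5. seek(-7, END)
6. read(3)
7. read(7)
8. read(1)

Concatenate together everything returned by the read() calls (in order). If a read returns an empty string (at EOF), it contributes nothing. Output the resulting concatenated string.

Answer: A0N8WALHYHZ8ZQ5YHZ8ZQ5

Derivation:
After 1 (read(8)): returned 'A0N8WALH', offset=8
After 2 (read(8)): returned 'YHZ8ZQ5', offset=15
After 3 (seek(-6, END)): offset=9
After 4 (seek(-9, END)): offset=6
After 5 (seek(-7, END)): offset=8
After 6 (read(3)): returned 'YHZ', offset=11
After 7 (read(7)): returned '8ZQ5', offset=15
After 8 (read(1)): returned '', offset=15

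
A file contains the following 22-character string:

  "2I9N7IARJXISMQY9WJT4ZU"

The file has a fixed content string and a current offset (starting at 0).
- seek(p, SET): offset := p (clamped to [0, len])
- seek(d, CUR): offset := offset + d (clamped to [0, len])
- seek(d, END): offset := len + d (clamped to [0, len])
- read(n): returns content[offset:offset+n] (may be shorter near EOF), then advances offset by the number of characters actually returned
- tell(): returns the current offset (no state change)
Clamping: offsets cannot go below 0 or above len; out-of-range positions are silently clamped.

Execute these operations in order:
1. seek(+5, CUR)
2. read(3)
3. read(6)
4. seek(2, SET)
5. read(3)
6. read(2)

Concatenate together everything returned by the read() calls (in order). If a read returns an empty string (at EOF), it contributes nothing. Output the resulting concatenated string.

After 1 (seek(+5, CUR)): offset=5
After 2 (read(3)): returned 'IAR', offset=8
After 3 (read(6)): returned 'JXISMQ', offset=14
After 4 (seek(2, SET)): offset=2
After 5 (read(3)): returned '9N7', offset=5
After 6 (read(2)): returned 'IA', offset=7

Answer: IARJXISMQ9N7IA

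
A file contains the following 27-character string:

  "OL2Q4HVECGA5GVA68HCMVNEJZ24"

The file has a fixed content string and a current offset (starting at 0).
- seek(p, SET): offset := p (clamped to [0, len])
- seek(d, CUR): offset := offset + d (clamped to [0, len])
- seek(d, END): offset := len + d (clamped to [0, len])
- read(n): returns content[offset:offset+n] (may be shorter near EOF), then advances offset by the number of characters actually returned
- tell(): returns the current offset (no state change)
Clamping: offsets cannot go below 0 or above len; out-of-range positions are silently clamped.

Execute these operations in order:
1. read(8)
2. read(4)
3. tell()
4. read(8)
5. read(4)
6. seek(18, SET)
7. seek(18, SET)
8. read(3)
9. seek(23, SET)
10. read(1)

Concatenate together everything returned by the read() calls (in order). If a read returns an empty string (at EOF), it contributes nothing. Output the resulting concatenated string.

Answer: OL2Q4HVECGA5GVA68HCMVNEJCMVJ

Derivation:
After 1 (read(8)): returned 'OL2Q4HVE', offset=8
After 2 (read(4)): returned 'CGA5', offset=12
After 3 (tell()): offset=12
After 4 (read(8)): returned 'GVA68HCM', offset=20
After 5 (read(4)): returned 'VNEJ', offset=24
After 6 (seek(18, SET)): offset=18
After 7 (seek(18, SET)): offset=18
After 8 (read(3)): returned 'CMV', offset=21
After 9 (seek(23, SET)): offset=23
After 10 (read(1)): returned 'J', offset=24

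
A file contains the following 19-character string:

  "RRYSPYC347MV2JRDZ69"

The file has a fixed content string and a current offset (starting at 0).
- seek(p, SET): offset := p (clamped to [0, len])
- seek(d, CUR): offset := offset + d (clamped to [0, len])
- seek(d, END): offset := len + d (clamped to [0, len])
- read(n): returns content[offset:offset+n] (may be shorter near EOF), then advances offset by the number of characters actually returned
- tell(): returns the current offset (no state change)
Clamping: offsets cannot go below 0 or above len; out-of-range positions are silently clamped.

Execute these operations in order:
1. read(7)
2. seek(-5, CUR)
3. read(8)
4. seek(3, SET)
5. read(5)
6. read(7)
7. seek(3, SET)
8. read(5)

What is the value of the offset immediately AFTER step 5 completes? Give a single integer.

After 1 (read(7)): returned 'RRYSPYC', offset=7
After 2 (seek(-5, CUR)): offset=2
After 3 (read(8)): returned 'YSPYC347', offset=10
After 4 (seek(3, SET)): offset=3
After 5 (read(5)): returned 'SPYC3', offset=8

Answer: 8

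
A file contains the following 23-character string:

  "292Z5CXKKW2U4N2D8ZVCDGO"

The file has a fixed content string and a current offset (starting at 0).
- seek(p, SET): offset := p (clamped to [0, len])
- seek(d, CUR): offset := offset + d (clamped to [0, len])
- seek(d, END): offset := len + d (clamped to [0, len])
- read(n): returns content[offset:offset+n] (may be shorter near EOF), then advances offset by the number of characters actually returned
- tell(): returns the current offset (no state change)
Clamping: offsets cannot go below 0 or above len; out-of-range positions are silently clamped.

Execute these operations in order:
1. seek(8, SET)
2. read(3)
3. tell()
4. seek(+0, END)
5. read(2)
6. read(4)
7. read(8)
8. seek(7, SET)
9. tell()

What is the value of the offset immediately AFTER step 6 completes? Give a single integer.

Answer: 23

Derivation:
After 1 (seek(8, SET)): offset=8
After 2 (read(3)): returned 'KW2', offset=11
After 3 (tell()): offset=11
After 4 (seek(+0, END)): offset=23
After 5 (read(2)): returned '', offset=23
After 6 (read(4)): returned '', offset=23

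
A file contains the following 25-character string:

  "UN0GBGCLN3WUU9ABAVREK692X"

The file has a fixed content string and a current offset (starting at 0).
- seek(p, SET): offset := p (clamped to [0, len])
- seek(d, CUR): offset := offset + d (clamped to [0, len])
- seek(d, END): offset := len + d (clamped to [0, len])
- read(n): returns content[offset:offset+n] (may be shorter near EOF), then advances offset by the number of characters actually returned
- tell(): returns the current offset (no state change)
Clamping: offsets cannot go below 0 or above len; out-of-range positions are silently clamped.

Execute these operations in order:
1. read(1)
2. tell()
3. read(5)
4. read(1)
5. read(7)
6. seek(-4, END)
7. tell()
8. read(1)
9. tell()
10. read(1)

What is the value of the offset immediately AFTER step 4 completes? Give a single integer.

After 1 (read(1)): returned 'U', offset=1
After 2 (tell()): offset=1
After 3 (read(5)): returned 'N0GBG', offset=6
After 4 (read(1)): returned 'C', offset=7

Answer: 7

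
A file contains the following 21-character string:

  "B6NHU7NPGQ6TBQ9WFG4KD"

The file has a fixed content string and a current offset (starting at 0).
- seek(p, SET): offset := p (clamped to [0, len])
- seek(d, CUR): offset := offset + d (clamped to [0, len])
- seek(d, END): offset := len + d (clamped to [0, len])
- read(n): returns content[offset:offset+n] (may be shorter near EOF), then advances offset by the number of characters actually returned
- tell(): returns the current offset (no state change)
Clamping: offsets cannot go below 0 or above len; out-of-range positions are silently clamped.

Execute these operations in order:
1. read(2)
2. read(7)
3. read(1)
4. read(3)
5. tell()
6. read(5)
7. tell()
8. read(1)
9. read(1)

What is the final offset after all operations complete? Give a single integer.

Answer: 20

Derivation:
After 1 (read(2)): returned 'B6', offset=2
After 2 (read(7)): returned 'NHU7NPG', offset=9
After 3 (read(1)): returned 'Q', offset=10
After 4 (read(3)): returned '6TB', offset=13
After 5 (tell()): offset=13
After 6 (read(5)): returned 'Q9WFG', offset=18
After 7 (tell()): offset=18
After 8 (read(1)): returned '4', offset=19
After 9 (read(1)): returned 'K', offset=20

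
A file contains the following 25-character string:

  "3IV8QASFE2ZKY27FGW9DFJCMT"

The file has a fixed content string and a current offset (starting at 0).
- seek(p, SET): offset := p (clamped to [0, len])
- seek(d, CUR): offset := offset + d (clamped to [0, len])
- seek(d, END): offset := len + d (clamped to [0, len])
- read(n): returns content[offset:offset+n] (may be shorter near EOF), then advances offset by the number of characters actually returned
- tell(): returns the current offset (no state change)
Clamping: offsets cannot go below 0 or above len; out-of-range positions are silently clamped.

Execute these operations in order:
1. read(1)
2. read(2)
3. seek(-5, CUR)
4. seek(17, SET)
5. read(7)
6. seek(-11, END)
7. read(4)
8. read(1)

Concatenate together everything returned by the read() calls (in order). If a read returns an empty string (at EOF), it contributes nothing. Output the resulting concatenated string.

After 1 (read(1)): returned '3', offset=1
After 2 (read(2)): returned 'IV', offset=3
After 3 (seek(-5, CUR)): offset=0
After 4 (seek(17, SET)): offset=17
After 5 (read(7)): returned 'W9DFJCM', offset=24
After 6 (seek(-11, END)): offset=14
After 7 (read(4)): returned '7FGW', offset=18
After 8 (read(1)): returned '9', offset=19

Answer: 3IVW9DFJCM7FGW9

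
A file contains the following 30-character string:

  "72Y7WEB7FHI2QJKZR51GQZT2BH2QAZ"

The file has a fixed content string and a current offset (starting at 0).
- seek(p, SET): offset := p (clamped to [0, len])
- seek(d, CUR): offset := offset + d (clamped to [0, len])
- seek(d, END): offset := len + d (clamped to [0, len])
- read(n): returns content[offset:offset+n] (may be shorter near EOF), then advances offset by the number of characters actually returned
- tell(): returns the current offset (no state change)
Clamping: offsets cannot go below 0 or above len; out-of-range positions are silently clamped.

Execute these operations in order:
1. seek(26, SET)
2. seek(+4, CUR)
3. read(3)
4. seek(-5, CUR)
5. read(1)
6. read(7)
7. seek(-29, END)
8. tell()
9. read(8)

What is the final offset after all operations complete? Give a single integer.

After 1 (seek(26, SET)): offset=26
After 2 (seek(+4, CUR)): offset=30
After 3 (read(3)): returned '', offset=30
After 4 (seek(-5, CUR)): offset=25
After 5 (read(1)): returned 'H', offset=26
After 6 (read(7)): returned '2QAZ', offset=30
After 7 (seek(-29, END)): offset=1
After 8 (tell()): offset=1
After 9 (read(8)): returned '2Y7WEB7F', offset=9

Answer: 9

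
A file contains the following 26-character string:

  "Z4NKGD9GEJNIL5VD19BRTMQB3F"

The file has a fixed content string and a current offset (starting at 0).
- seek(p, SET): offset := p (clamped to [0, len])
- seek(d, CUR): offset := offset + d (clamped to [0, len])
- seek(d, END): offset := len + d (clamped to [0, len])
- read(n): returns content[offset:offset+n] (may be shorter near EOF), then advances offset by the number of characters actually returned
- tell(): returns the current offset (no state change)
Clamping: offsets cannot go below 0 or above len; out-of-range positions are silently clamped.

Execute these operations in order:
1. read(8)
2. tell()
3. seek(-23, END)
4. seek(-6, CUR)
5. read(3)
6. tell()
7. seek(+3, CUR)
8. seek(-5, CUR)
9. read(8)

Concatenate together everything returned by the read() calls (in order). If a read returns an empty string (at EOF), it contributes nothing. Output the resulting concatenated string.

Answer: Z4NKGD9GZ4N4NKGD9GE

Derivation:
After 1 (read(8)): returned 'Z4NKGD9G', offset=8
After 2 (tell()): offset=8
After 3 (seek(-23, END)): offset=3
After 4 (seek(-6, CUR)): offset=0
After 5 (read(3)): returned 'Z4N', offset=3
After 6 (tell()): offset=3
After 7 (seek(+3, CUR)): offset=6
After 8 (seek(-5, CUR)): offset=1
After 9 (read(8)): returned '4NKGD9GE', offset=9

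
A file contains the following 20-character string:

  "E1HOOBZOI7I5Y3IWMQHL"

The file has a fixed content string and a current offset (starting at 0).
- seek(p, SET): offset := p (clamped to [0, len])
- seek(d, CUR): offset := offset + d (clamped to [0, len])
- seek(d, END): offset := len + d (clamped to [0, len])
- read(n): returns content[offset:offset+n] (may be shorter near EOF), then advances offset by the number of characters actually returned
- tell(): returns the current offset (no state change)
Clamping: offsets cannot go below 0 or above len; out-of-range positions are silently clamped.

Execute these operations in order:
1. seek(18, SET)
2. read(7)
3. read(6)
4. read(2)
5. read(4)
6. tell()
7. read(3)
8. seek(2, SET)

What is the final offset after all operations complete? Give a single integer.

After 1 (seek(18, SET)): offset=18
After 2 (read(7)): returned 'HL', offset=20
After 3 (read(6)): returned '', offset=20
After 4 (read(2)): returned '', offset=20
After 5 (read(4)): returned '', offset=20
After 6 (tell()): offset=20
After 7 (read(3)): returned '', offset=20
After 8 (seek(2, SET)): offset=2

Answer: 2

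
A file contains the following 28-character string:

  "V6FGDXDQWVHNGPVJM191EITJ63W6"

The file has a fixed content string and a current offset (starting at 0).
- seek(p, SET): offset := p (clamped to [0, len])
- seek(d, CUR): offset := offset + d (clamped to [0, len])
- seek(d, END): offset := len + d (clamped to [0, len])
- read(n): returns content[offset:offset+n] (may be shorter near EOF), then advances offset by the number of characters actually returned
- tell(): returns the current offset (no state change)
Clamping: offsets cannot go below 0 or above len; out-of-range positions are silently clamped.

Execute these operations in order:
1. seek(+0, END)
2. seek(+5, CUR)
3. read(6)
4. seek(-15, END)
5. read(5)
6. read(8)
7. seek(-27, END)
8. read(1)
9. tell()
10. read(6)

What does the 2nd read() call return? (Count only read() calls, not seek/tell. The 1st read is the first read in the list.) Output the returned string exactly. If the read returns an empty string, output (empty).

Answer: PVJM1

Derivation:
After 1 (seek(+0, END)): offset=28
After 2 (seek(+5, CUR)): offset=28
After 3 (read(6)): returned '', offset=28
After 4 (seek(-15, END)): offset=13
After 5 (read(5)): returned 'PVJM1', offset=18
After 6 (read(8)): returned '91EITJ63', offset=26
After 7 (seek(-27, END)): offset=1
After 8 (read(1)): returned '6', offset=2
After 9 (tell()): offset=2
After 10 (read(6)): returned 'FGDXDQ', offset=8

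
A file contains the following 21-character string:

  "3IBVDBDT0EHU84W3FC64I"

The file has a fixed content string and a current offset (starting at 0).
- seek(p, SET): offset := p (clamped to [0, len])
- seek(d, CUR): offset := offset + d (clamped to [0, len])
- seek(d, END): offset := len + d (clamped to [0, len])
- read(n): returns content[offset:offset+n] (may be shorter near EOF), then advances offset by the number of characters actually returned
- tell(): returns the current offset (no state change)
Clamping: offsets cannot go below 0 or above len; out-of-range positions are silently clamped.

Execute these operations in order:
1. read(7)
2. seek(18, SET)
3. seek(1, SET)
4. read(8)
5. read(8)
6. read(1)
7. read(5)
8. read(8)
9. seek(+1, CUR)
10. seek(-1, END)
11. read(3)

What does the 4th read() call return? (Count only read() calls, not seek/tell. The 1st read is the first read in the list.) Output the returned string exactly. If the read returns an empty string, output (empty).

Answer: C

Derivation:
After 1 (read(7)): returned '3IBVDBD', offset=7
After 2 (seek(18, SET)): offset=18
After 3 (seek(1, SET)): offset=1
After 4 (read(8)): returned 'IBVDBDT0', offset=9
After 5 (read(8)): returned 'EHU84W3F', offset=17
After 6 (read(1)): returned 'C', offset=18
After 7 (read(5)): returned '64I', offset=21
After 8 (read(8)): returned '', offset=21
After 9 (seek(+1, CUR)): offset=21
After 10 (seek(-1, END)): offset=20
After 11 (read(3)): returned 'I', offset=21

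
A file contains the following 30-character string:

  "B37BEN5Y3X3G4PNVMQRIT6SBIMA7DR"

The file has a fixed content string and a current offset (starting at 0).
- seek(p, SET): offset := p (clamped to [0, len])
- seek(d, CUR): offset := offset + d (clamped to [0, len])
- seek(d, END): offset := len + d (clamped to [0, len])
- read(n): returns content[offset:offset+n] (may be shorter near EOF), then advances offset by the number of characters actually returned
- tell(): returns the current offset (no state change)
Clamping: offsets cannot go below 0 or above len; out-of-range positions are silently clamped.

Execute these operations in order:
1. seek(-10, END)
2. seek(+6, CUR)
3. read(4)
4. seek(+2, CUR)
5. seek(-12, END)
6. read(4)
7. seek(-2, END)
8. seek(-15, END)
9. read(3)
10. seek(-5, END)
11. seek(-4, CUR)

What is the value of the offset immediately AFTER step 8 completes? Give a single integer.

Answer: 15

Derivation:
After 1 (seek(-10, END)): offset=20
After 2 (seek(+6, CUR)): offset=26
After 3 (read(4)): returned 'A7DR', offset=30
After 4 (seek(+2, CUR)): offset=30
After 5 (seek(-12, END)): offset=18
After 6 (read(4)): returned 'RIT6', offset=22
After 7 (seek(-2, END)): offset=28
After 8 (seek(-15, END)): offset=15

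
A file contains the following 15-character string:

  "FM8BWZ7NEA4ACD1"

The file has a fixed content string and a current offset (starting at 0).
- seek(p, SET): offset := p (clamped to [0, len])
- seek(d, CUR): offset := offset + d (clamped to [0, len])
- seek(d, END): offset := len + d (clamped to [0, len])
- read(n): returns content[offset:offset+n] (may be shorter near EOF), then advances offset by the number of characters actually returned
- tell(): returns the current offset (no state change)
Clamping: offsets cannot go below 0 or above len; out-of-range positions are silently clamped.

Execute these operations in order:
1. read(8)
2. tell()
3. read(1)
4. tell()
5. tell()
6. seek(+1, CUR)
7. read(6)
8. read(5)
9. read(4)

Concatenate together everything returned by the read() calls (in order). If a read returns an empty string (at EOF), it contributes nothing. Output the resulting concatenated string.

After 1 (read(8)): returned 'FM8BWZ7N', offset=8
After 2 (tell()): offset=8
After 3 (read(1)): returned 'E', offset=9
After 4 (tell()): offset=9
After 5 (tell()): offset=9
After 6 (seek(+1, CUR)): offset=10
After 7 (read(6)): returned '4ACD1', offset=15
After 8 (read(5)): returned '', offset=15
After 9 (read(4)): returned '', offset=15

Answer: FM8BWZ7NE4ACD1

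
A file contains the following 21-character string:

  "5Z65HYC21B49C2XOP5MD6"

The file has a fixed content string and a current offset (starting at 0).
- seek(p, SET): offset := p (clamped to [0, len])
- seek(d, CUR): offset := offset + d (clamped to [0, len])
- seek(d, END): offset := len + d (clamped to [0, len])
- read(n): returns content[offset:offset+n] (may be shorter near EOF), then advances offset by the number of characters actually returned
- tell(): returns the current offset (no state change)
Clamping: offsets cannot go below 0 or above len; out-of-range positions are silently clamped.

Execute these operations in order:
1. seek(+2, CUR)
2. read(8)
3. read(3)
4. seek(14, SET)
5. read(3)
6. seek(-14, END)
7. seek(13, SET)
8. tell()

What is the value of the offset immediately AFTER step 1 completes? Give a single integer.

After 1 (seek(+2, CUR)): offset=2

Answer: 2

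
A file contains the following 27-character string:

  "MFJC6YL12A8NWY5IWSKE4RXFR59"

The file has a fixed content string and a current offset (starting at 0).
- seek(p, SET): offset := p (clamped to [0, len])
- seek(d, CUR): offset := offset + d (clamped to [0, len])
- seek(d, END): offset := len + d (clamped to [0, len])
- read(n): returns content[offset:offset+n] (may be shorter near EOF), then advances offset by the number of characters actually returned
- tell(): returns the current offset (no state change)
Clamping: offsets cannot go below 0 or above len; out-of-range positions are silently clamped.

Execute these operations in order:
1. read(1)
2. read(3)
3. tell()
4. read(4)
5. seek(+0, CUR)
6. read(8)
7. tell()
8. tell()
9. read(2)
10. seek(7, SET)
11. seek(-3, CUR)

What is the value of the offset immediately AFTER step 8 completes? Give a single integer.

After 1 (read(1)): returned 'M', offset=1
After 2 (read(3)): returned 'FJC', offset=4
After 3 (tell()): offset=4
After 4 (read(4)): returned '6YL1', offset=8
After 5 (seek(+0, CUR)): offset=8
After 6 (read(8)): returned '2A8NWY5I', offset=16
After 7 (tell()): offset=16
After 8 (tell()): offset=16

Answer: 16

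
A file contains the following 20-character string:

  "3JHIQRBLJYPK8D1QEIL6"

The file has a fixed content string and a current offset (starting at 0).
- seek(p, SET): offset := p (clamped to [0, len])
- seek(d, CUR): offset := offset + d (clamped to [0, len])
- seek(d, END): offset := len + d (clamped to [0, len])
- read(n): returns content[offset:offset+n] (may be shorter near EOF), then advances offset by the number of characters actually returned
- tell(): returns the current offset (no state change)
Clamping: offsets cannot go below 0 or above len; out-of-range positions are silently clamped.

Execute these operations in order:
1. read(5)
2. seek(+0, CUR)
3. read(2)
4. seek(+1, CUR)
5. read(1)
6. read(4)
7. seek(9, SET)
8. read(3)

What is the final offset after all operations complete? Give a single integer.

Answer: 12

Derivation:
After 1 (read(5)): returned '3JHIQ', offset=5
After 2 (seek(+0, CUR)): offset=5
After 3 (read(2)): returned 'RB', offset=7
After 4 (seek(+1, CUR)): offset=8
After 5 (read(1)): returned 'J', offset=9
After 6 (read(4)): returned 'YPK8', offset=13
After 7 (seek(9, SET)): offset=9
After 8 (read(3)): returned 'YPK', offset=12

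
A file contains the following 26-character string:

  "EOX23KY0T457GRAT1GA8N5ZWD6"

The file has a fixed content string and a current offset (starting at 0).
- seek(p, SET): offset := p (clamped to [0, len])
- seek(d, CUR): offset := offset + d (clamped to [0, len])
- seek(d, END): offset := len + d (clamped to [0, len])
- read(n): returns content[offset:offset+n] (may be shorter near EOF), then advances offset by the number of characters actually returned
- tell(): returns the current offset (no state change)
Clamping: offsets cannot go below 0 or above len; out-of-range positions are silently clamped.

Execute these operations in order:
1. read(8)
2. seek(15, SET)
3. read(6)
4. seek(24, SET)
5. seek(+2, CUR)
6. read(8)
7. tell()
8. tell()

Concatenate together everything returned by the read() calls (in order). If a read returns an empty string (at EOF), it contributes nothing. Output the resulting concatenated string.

Answer: EOX23KY0T1GA8N

Derivation:
After 1 (read(8)): returned 'EOX23KY0', offset=8
After 2 (seek(15, SET)): offset=15
After 3 (read(6)): returned 'T1GA8N', offset=21
After 4 (seek(24, SET)): offset=24
After 5 (seek(+2, CUR)): offset=26
After 6 (read(8)): returned '', offset=26
After 7 (tell()): offset=26
After 8 (tell()): offset=26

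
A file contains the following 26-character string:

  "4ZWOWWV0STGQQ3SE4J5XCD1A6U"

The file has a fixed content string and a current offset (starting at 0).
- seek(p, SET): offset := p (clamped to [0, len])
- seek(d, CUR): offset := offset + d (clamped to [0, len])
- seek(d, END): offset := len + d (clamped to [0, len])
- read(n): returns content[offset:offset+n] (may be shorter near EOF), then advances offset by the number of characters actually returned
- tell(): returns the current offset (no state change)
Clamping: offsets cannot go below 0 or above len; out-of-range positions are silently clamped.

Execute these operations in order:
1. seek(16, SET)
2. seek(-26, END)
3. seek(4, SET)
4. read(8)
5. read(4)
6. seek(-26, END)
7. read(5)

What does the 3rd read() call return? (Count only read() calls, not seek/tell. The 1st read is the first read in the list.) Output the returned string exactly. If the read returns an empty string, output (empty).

After 1 (seek(16, SET)): offset=16
After 2 (seek(-26, END)): offset=0
After 3 (seek(4, SET)): offset=4
After 4 (read(8)): returned 'WWV0STGQ', offset=12
After 5 (read(4)): returned 'Q3SE', offset=16
After 6 (seek(-26, END)): offset=0
After 7 (read(5)): returned '4ZWOW', offset=5

Answer: 4ZWOW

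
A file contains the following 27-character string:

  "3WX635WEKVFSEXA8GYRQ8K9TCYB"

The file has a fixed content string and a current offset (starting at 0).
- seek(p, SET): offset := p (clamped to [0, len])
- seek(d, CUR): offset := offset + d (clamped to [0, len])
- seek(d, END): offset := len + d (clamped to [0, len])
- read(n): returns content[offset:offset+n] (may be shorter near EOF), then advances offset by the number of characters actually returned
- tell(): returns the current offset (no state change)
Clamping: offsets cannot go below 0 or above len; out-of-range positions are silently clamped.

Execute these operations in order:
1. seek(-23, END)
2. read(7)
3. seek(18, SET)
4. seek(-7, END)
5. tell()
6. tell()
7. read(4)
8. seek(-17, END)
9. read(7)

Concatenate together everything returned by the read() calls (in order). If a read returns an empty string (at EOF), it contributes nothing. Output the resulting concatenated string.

After 1 (seek(-23, END)): offset=4
After 2 (read(7)): returned '35WEKVF', offset=11
After 3 (seek(18, SET)): offset=18
After 4 (seek(-7, END)): offset=20
After 5 (tell()): offset=20
After 6 (tell()): offset=20
After 7 (read(4)): returned '8K9T', offset=24
After 8 (seek(-17, END)): offset=10
After 9 (read(7)): returned 'FSEXA8G', offset=17

Answer: 35WEKVF8K9TFSEXA8G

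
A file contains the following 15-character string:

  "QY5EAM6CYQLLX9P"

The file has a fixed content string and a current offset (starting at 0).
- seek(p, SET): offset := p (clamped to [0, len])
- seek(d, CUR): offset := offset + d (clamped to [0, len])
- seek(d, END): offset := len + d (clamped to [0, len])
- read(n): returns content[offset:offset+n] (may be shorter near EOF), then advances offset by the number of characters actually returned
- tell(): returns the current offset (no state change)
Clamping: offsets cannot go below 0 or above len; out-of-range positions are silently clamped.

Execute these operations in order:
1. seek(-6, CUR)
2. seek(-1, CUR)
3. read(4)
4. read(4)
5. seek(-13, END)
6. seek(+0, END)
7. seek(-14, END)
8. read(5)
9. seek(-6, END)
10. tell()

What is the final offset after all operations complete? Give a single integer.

Answer: 9

Derivation:
After 1 (seek(-6, CUR)): offset=0
After 2 (seek(-1, CUR)): offset=0
After 3 (read(4)): returned 'QY5E', offset=4
After 4 (read(4)): returned 'AM6C', offset=8
After 5 (seek(-13, END)): offset=2
After 6 (seek(+0, END)): offset=15
After 7 (seek(-14, END)): offset=1
After 8 (read(5)): returned 'Y5EAM', offset=6
After 9 (seek(-6, END)): offset=9
After 10 (tell()): offset=9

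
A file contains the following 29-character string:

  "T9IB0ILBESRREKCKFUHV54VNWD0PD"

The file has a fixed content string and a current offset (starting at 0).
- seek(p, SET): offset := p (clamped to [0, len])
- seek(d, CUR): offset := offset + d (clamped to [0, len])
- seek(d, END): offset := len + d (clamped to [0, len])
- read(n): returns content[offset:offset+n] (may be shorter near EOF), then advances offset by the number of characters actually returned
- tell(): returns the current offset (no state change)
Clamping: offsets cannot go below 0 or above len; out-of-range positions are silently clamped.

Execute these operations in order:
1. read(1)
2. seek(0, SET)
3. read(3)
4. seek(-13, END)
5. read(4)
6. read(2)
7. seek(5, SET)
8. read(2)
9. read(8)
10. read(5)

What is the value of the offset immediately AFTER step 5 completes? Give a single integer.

Answer: 20

Derivation:
After 1 (read(1)): returned 'T', offset=1
After 2 (seek(0, SET)): offset=0
After 3 (read(3)): returned 'T9I', offset=3
After 4 (seek(-13, END)): offset=16
After 5 (read(4)): returned 'FUHV', offset=20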